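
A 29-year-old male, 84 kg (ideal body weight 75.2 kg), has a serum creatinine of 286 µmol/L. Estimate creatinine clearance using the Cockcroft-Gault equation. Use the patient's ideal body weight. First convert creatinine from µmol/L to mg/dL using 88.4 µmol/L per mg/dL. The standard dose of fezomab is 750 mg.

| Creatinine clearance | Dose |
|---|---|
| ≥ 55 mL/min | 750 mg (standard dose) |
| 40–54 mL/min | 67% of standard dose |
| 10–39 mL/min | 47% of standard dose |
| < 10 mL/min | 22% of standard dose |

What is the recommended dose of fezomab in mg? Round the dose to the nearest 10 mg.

350 mg

SCr = 286 / 88.4 = 3.235 mg/dL
CrCl = (140 − 29) × 75.2 / (72 × 3.235) = 8347.2 / 232.92 ≈ 35.8 mL/min
CrCl ≈ 36 mL/min → bracket 10–39 mL/min.
47% of 750 mg = 352.5 mg → 350 mg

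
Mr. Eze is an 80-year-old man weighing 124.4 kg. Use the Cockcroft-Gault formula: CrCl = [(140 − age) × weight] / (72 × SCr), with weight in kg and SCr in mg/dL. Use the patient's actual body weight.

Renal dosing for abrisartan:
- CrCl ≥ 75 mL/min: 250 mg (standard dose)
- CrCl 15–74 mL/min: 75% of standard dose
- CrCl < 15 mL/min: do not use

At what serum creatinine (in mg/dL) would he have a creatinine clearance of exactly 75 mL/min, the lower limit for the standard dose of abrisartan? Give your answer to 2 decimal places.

Standard dose requires CrCl ≥ 75 mL/min.
Set (140 − 80) × 124.4 / (72 × SCr) = 75
SCr = (140 − 80) × 124.4 / (72 × 75) = 1.382 mg/dL

1.38 mg/dL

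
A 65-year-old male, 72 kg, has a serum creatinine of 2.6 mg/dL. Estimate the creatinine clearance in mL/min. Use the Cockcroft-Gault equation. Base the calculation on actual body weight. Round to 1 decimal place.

28.8 mL/min

CrCl = (140 − 65) × 72 / (72 × 2.6) = 5400.0 / 187.20 ≈ 28.8 mL/min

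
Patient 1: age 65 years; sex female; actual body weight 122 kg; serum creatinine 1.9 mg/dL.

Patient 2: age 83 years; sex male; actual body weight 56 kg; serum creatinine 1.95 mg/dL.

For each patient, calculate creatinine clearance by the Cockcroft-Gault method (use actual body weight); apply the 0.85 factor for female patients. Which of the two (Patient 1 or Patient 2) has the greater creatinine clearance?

Patient 1

Patient 1: CrCl = (140 − 65) × 122 / (72 × 1.9) × 0.85 = 9150.0 / 136.80 × 0.85 ≈ 56.9 mL/min
Patient 2: CrCl = (140 − 83) × 56 / (72 × 1.95) = 3192.0 / 140.40 ≈ 22.7 mL/min
56.9 vs 22.7 mL/min → Patient 1 is higher.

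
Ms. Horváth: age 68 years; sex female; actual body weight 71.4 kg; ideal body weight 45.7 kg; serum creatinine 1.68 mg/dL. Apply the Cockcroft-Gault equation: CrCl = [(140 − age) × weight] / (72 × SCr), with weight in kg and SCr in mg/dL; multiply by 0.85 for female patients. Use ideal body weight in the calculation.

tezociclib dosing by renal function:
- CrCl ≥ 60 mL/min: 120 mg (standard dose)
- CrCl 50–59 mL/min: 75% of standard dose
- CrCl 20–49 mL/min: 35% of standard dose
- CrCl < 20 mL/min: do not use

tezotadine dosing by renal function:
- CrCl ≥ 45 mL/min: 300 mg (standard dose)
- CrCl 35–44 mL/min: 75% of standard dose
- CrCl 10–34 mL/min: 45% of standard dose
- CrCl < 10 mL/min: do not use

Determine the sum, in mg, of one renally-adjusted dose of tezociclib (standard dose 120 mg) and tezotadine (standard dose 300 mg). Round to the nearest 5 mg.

CrCl = (140 − 68) × 45.7 / (72 × 1.68) × 0.85 = 3290.4 / 120.96 × 0.85 ≈ 23.1 mL/min
CrCl ≈ 23 mL/min.
tezociclib: 20–49 mL/min → 35% of 120 mg = 42 mg.
tezotadine: 10–34 mL/min → 45% of 300 mg = 135 mg.
Total = 42 + 135 = 177 mg.

175 mg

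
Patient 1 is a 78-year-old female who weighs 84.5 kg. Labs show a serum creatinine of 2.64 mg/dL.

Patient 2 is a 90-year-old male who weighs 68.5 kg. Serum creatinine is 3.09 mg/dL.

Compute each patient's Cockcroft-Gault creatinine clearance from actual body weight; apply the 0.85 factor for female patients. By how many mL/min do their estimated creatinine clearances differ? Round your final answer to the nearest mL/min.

Patient 1: CrCl = (140 − 78) × 84.5 / (72 × 2.64) × 0.85 = 5239.0 / 190.08 × 0.85 ≈ 23.4 mL/min
Patient 2: CrCl = (140 − 90) × 68.5 / (72 × 3.09) = 3425.0 / 222.48 ≈ 15.4 mL/min
|23.4 − 15.4| = 8.0 mL/min

8 mL/min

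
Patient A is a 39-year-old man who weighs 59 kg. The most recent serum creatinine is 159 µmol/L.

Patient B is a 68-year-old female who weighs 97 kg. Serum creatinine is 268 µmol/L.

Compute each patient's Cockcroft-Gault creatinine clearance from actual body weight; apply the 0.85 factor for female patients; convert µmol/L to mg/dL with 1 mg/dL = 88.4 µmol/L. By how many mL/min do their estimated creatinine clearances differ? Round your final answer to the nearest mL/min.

Patient A: SCr = 159 / 88.4 = 1.799 mg/dL
Patient A: CrCl = (140 − 39) × 59 / (72 × 1.799) = 5959.0 / 129.53 ≈ 46.0 mL/min
Patient B: SCr = 268 / 88.4 = 3.032 mg/dL
Patient B: CrCl = (140 − 68) × 97 / (72 × 3.032) × 0.85 = 6984.0 / 218.30 × 0.85 ≈ 27.2 mL/min
|46.0 − 27.2| = 18.8 mL/min

19 mL/min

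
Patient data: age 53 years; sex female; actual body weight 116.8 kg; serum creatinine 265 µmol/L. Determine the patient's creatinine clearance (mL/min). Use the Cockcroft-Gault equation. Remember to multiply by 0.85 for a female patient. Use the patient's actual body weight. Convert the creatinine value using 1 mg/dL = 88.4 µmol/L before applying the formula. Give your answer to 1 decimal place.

40.0 mL/min

SCr = 265 / 88.4 = 2.998 mg/dL
CrCl = (140 − 53) × 116.8 / (72 × 2.998) × 0.85 = 10161.6 / 215.86 × 0.85 ≈ 40.0 mL/min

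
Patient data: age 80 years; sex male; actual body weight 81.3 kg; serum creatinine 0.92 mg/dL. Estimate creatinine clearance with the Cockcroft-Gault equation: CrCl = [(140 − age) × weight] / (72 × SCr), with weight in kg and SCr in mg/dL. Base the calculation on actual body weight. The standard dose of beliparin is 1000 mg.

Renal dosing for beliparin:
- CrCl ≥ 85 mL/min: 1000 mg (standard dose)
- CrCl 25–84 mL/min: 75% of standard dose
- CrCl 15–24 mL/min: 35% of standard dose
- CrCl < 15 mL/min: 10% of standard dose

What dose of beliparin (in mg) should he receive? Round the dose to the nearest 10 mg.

CrCl = (140 − 80) × 81.3 / (72 × 0.92) = 4878.0 / 66.24 ≈ 73.6 mL/min
CrCl ≈ 74 mL/min → bracket 25–84 mL/min.
75% of 1000 mg = 750 mg

750 mg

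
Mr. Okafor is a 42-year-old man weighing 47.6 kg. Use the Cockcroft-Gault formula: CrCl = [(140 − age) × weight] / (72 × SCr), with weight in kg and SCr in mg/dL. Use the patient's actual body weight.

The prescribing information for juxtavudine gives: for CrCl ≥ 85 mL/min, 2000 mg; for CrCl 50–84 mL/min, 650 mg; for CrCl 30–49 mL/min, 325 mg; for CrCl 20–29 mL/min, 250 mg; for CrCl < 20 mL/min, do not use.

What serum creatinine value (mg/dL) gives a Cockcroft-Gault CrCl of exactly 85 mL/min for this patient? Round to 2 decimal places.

Standard dose requires CrCl ≥ 85 mL/min.
Set (140 − 42) × 47.6 / (72 × SCr) = 85
SCr = (140 − 42) × 47.6 / (72 × 85) = 0.762 mg/dL

0.76 mg/dL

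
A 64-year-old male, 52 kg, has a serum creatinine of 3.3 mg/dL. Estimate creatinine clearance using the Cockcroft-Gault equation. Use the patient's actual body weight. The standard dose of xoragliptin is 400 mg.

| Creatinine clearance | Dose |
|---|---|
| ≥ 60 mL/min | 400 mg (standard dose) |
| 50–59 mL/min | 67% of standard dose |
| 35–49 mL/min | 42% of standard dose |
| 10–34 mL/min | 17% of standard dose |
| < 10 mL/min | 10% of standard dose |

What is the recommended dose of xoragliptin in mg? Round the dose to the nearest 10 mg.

CrCl = (140 − 64) × 52 / (72 × 3.3) = 3952.0 / 237.60 ≈ 16.6 mL/min
CrCl ≈ 17 mL/min → bracket 10–34 mL/min.
17% of 400 mg = 68 mg → 70 mg

70 mg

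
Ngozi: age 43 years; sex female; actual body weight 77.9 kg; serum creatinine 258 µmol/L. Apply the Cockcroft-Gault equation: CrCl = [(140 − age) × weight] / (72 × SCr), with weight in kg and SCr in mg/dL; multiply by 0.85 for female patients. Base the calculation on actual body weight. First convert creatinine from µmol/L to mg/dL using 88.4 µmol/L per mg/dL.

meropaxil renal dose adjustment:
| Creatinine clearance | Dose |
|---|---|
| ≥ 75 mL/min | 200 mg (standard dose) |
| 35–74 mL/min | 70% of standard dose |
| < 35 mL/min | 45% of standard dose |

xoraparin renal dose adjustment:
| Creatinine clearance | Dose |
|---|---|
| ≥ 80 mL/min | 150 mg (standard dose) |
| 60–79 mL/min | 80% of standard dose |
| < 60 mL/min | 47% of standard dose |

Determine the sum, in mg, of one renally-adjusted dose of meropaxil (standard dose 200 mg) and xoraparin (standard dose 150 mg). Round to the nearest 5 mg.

SCr = 258 / 88.4 = 2.919 mg/dL
CrCl = (140 − 43) × 77.9 / (72 × 2.919) × 0.85 = 7556.3 / 210.17 × 0.85 ≈ 30.6 mL/min
CrCl ≈ 31 mL/min.
meropaxil: < 35 mL/min → 45% of 200 mg = 90 mg.
xoraparin: < 60 mL/min → 47% of 150 mg = 70.5 mg.
Total = 90 + 70.5 = 160.5 mg.

160 mg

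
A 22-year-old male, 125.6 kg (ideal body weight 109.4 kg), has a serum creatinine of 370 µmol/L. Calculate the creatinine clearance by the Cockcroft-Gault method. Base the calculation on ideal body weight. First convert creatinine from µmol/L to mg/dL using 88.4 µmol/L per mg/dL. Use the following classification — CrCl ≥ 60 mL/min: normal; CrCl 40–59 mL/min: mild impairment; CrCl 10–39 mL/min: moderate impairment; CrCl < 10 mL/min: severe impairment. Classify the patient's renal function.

mild impairment

SCr = 370 / 88.4 = 4.186 mg/dL
CrCl = (140 − 22) × 109.4 / (72 × 4.186) = 12909.2 / 301.39 ≈ 42.8 mL/min
43 mL/min falls in the 'mild impairment' range.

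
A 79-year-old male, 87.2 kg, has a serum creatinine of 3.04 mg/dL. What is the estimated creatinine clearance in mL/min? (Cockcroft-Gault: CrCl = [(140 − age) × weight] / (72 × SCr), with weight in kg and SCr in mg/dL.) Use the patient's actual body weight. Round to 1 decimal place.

24.3 mL/min

CrCl = (140 − 79) × 87.2 / (72 × 3.04) = 5319.2 / 218.88 ≈ 24.3 mL/min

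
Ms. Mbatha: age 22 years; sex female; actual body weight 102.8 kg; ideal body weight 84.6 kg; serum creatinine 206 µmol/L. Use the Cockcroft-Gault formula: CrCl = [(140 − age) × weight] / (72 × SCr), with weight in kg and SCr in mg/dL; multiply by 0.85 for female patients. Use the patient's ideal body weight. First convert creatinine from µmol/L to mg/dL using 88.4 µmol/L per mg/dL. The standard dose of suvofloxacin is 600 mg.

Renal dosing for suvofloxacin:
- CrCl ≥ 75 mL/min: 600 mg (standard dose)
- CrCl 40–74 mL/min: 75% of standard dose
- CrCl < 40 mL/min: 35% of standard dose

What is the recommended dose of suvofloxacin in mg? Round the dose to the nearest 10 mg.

SCr = 206 / 88.4 = 2.33 mg/dL
CrCl = (140 − 22) × 84.6 / (72 × 2.33) × 0.85 = 9982.8 / 167.76 × 0.85 ≈ 50.6 mL/min
CrCl ≈ 51 mL/min → bracket 40–74 mL/min.
75% of 600 mg = 450 mg

450 mg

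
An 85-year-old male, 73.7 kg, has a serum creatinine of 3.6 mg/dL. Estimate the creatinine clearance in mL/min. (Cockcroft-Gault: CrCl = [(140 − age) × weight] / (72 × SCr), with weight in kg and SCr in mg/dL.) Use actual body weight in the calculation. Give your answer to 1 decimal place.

CrCl = (140 − 85) × 73.7 / (72 × 3.6) = 4053.5 / 259.20 ≈ 15.6 mL/min

15.6 mL/min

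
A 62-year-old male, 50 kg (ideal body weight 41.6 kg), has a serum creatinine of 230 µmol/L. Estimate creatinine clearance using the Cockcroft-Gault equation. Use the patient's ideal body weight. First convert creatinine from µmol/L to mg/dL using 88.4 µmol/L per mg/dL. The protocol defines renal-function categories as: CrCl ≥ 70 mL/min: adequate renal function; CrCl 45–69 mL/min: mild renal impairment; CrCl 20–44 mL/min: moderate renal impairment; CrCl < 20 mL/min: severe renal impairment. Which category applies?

SCr = 230 / 88.4 = 2.602 mg/dL
CrCl = (140 − 62) × 41.6 / (72 × 2.602) = 3244.8 / 187.34 ≈ 17.3 mL/min
17 mL/min falls in the 'severe renal impairment' range.

severe renal impairment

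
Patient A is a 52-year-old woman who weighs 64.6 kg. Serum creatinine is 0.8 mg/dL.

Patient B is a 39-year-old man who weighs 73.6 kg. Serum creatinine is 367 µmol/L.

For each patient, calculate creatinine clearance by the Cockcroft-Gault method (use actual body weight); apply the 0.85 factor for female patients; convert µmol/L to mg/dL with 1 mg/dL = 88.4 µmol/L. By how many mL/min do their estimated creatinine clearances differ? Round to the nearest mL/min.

59 mL/min

Patient A: CrCl = (140 − 52) × 64.6 / (72 × 0.8) × 0.85 = 5684.8 / 57.60 × 0.85 ≈ 83.9 mL/min
Patient B: SCr = 367 / 88.4 = 4.152 mg/dL
Patient B: CrCl = (140 − 39) × 73.6 / (72 × 4.152) = 7433.6 / 298.94 ≈ 24.9 mL/min
|83.9 − 24.9| = 59.0 mL/min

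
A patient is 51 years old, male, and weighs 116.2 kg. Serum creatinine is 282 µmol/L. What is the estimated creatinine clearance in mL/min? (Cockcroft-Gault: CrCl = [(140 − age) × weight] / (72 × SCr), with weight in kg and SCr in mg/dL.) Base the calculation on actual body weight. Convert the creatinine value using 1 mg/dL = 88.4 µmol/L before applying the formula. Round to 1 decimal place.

SCr = 282 / 88.4 = 3.19 mg/dL
CrCl = (140 − 51) × 116.2 / (72 × 3.19) = 10341.8 / 229.68 ≈ 45.0 mL/min

45.0 mL/min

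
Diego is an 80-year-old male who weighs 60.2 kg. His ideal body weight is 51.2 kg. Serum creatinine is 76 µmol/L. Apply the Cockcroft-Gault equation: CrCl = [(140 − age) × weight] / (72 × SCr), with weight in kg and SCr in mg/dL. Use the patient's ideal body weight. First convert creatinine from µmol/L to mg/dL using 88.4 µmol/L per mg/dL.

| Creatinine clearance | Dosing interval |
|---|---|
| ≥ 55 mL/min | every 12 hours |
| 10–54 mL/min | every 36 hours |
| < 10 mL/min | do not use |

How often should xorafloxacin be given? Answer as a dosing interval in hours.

every 36 hours

SCr = 76 / 88.4 = 0.86 mg/dL
CrCl = (140 − 80) × 51.2 / (72 × 0.86) = 3072.0 / 61.92 ≈ 49.6 mL/min
CrCl ≈ 50 mL/min → bracket 10–54 mL/min → every 36 hours.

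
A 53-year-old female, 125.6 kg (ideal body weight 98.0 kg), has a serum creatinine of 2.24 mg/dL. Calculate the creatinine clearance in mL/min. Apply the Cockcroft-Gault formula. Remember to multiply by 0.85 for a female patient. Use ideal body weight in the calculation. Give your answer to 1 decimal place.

CrCl = (140 − 53) × 98 / (72 × 2.24) × 0.85 = 8526.0 / 161.28 × 0.85 ≈ 44.9 mL/min

44.9 mL/min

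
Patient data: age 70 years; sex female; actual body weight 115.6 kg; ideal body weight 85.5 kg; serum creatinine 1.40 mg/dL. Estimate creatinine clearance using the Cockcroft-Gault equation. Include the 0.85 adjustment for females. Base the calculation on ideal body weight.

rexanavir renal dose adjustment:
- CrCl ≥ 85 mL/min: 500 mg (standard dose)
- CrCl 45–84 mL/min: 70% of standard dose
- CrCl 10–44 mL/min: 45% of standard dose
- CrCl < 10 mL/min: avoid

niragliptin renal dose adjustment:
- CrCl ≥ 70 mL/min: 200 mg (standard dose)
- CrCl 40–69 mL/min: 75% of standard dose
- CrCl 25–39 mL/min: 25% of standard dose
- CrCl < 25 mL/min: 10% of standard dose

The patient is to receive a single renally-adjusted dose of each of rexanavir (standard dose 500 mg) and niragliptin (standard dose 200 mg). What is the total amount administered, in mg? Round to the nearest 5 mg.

500 mg

CrCl = (140 − 70) × 85.5 / (72 × 1.4) × 0.85 = 5985.0 / 100.80 × 0.85 ≈ 50.5 mL/min
CrCl ≈ 50 mL/min.
rexanavir: 45–84 mL/min → 70% of 500 mg = 350 mg.
niragliptin: 40–69 mL/min → 75% of 200 mg = 150 mg.
Total = 350 + 150 = 500 mg.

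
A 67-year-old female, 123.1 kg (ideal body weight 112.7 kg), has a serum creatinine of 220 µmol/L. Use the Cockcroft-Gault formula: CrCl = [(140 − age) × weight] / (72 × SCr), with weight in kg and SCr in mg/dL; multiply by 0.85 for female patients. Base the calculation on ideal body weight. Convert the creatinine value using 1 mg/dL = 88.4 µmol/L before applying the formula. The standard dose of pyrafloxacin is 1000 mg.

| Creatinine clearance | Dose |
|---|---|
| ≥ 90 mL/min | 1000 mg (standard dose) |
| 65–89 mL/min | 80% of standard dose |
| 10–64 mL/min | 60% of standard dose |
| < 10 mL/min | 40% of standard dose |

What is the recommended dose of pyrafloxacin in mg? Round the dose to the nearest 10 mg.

600 mg

SCr = 220 / 88.4 = 2.489 mg/dL
CrCl = (140 − 67) × 112.7 / (72 × 2.489) × 0.85 = 8227.1 / 179.21 × 0.85 ≈ 39.0 mL/min
CrCl ≈ 39 mL/min → bracket 10–64 mL/min.
60% of 1000 mg = 600 mg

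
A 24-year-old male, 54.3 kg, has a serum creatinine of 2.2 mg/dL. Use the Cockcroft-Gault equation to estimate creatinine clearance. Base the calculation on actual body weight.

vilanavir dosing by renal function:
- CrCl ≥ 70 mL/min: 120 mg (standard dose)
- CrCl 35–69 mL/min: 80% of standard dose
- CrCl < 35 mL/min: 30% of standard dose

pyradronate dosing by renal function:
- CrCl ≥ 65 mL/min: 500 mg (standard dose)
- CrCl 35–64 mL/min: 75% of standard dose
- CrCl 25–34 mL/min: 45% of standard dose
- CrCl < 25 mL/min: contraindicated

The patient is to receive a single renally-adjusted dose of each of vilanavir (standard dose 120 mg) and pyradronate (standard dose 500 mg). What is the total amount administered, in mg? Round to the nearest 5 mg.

CrCl = (140 − 24) × 54.3 / (72 × 2.2) = 6298.8 / 158.40 ≈ 39.8 mL/min
CrCl ≈ 40 mL/min.
vilanavir: 35–69 mL/min → 80% of 120 mg = 96 mg.
pyradronate: 35–64 mL/min → 75% of 500 mg = 375 mg.
Total = 96 + 375 = 471 mg.

470 mg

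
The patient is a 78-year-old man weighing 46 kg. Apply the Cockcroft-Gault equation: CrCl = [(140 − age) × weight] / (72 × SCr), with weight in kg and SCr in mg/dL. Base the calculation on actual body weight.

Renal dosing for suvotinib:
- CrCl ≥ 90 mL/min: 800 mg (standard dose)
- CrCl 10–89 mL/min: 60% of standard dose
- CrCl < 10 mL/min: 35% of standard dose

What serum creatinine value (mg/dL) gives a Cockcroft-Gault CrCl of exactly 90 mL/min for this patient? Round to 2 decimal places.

0.44 mg/dL

Standard dose requires CrCl ≥ 90 mL/min.
Set (140 − 78) × 46 / (72 × SCr) = 90
SCr = (140 − 78) × 46 / (72 × 90) = 0.440 mg/dL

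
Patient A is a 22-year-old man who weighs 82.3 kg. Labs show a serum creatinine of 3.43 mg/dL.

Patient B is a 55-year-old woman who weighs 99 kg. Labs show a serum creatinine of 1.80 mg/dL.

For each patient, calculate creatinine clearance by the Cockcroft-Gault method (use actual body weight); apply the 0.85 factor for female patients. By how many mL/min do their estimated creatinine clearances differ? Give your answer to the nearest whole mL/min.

16 mL/min

Patient A: CrCl = (140 − 22) × 82.3 / (72 × 3.43) = 9711.4 / 246.96 ≈ 39.3 mL/min
Patient B: CrCl = (140 − 55) × 99 / (72 × 1.8) × 0.85 = 8415.0 / 129.60 × 0.85 ≈ 55.2 mL/min
|39.3 − 55.2| = 15.9 mL/min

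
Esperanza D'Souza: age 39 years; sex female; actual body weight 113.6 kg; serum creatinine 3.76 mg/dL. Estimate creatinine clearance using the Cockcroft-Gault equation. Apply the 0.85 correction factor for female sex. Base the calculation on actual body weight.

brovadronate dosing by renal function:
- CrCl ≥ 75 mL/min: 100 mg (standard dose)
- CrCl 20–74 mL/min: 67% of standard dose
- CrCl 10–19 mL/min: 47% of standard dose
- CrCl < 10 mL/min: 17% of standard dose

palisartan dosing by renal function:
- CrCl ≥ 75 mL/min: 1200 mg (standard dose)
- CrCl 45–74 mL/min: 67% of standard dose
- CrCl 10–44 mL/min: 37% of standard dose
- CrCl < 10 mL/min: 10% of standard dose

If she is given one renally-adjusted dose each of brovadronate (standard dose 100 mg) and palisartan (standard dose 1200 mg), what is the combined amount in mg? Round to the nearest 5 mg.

CrCl = (140 − 39) × 113.6 / (72 × 3.76) × 0.85 = 11473.6 / 270.72 × 0.85 ≈ 36.0 mL/min
CrCl ≈ 36 mL/min.
brovadronate: 20–74 mL/min → 67% of 100 mg = 67 mg.
palisartan: 10–44 mL/min → 37% of 1200 mg = 444 mg.
Total = 67 + 444 = 511 mg.

510 mg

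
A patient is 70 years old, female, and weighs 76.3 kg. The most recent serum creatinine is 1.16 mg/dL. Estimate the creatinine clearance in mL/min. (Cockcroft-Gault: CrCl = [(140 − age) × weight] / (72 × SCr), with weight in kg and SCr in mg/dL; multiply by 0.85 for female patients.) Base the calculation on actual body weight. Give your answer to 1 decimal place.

54.4 mL/min

CrCl = (140 − 70) × 76.3 / (72 × 1.16) × 0.85 = 5341.0 / 83.52 × 0.85 ≈ 54.4 mL/min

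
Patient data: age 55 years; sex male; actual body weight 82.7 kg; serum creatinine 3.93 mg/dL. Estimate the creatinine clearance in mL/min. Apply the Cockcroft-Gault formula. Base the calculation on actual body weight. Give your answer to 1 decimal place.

24.8 mL/min

CrCl = (140 − 55) × 82.7 / (72 × 3.93) = 7029.5 / 282.96 ≈ 24.8 mL/min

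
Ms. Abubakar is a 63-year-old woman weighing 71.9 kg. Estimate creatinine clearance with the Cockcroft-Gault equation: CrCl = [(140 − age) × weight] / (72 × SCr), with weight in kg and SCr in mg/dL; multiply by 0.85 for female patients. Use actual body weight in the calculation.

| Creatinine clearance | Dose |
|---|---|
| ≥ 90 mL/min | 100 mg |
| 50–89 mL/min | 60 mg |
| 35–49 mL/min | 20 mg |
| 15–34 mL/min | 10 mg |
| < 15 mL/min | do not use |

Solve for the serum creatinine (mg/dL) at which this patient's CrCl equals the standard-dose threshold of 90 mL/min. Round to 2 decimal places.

Standard dose requires CrCl ≥ 90 mL/min.
Set (140 − 63) × 71.9 × 0.85 / (72 × SCr) = 90
SCr = (140 − 63) × 71.9 × 0.85 / (72 × 90) = 0.726 mg/dL

0.73 mg/dL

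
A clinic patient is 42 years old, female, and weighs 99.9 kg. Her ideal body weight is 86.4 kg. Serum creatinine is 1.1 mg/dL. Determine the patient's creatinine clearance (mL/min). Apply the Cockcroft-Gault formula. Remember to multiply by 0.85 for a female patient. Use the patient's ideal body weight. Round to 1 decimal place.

90.9 mL/min

CrCl = (140 − 42) × 86.4 / (72 × 1.1) × 0.85 = 8467.2 / 79.20 × 0.85 ≈ 90.9 mL/min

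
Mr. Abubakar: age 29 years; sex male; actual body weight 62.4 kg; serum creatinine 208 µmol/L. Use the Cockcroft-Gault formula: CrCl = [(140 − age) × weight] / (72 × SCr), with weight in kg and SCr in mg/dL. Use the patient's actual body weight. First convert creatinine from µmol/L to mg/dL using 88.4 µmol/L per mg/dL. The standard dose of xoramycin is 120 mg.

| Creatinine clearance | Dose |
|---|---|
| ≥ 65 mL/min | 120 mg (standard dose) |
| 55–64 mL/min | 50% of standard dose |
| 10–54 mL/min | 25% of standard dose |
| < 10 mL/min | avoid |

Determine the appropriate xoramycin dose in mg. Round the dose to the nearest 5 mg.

SCr = 208 / 88.4 = 2.353 mg/dL
CrCl = (140 − 29) × 62.4 / (72 × 2.353) = 6926.4 / 169.42 ≈ 40.9 mL/min
CrCl ≈ 41 mL/min → bracket 10–54 mL/min.
25% of 120 mg = 30 mg

30 mg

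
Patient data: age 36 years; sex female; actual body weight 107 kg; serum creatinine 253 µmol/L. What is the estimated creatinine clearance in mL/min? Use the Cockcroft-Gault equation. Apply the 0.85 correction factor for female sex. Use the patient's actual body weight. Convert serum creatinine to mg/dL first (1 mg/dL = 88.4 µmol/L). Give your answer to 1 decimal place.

45.9 mL/min

SCr = 253 / 88.4 = 2.862 mg/dL
CrCl = (140 − 36) × 107 / (72 × 2.862) × 0.85 = 11128.0 / 206.06 × 0.85 ≈ 45.9 mL/min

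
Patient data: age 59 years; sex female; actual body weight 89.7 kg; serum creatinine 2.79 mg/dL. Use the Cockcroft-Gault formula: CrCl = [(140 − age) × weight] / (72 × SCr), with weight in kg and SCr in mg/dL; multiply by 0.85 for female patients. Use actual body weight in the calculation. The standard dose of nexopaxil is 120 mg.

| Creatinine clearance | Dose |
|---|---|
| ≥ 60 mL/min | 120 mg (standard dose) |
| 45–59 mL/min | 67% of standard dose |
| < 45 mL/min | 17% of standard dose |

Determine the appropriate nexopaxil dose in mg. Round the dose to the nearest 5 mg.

20 mg

CrCl = (140 − 59) × 89.7 / (72 × 2.79) × 0.85 = 7265.7 / 200.88 × 0.85 ≈ 30.7 mL/min
CrCl ≈ 31 mL/min → bracket < 45 mL/min.
17% of 120 mg = 20.4 mg → 20 mg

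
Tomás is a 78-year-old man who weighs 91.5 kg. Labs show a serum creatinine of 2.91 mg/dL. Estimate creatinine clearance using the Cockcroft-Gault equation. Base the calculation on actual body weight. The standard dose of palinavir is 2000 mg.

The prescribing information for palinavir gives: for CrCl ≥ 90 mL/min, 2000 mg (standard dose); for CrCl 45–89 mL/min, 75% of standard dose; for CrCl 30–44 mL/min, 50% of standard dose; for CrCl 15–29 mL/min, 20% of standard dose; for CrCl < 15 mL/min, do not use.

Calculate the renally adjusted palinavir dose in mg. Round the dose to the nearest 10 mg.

CrCl = (140 − 78) × 91.5 / (72 × 2.91) = 5673.0 / 209.52 ≈ 27.1 mL/min
CrCl ≈ 27 mL/min → bracket 15–29 mL/min.
20% of 2000 mg = 400 mg

400 mg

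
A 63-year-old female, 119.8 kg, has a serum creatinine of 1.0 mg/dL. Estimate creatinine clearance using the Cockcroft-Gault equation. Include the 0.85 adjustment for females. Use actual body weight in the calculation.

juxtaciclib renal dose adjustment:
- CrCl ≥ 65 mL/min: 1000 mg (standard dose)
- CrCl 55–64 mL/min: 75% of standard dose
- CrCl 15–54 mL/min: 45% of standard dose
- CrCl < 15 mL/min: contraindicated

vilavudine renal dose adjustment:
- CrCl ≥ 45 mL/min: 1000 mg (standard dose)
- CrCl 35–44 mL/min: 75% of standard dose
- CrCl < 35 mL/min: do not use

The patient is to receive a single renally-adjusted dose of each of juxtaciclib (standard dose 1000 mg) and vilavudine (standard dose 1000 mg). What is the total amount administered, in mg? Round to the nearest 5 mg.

2000 mg

CrCl = (140 − 63) × 119.8 / (72 × 1) × 0.85 = 9224.6 / 72.00 × 0.85 ≈ 108.9 mL/min
CrCl ≈ 109 mL/min.
juxtaciclib: ≥ 65 mL/min → 100% of 1000 mg = 1000 mg.
vilavudine: ≥ 45 mL/min → 100% of 1000 mg = 1000 mg.
Total = 1000 + 1000 = 2000 mg.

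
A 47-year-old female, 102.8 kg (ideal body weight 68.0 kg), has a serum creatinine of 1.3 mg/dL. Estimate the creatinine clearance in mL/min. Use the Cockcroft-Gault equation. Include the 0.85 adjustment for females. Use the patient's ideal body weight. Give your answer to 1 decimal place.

CrCl = (140 − 47) × 68 / (72 × 1.3) × 0.85 = 6324.0 / 93.60 × 0.85 ≈ 57.4 mL/min

57.4 mL/min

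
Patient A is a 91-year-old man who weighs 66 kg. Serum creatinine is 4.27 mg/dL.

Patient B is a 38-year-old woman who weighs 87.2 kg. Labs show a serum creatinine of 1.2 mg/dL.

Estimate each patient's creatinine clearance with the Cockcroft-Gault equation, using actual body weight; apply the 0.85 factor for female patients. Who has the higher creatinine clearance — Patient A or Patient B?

Patient A: CrCl = (140 − 91) × 66 / (72 × 4.27) = 3234.0 / 307.44 ≈ 10.5 mL/min
Patient B: CrCl = (140 − 38) × 87.2 / (72 × 1.2) × 0.85 = 8894.4 / 86.40 × 0.85 ≈ 87.5 mL/min
10.5 vs 87.5 mL/min → Patient B is higher.

Patient B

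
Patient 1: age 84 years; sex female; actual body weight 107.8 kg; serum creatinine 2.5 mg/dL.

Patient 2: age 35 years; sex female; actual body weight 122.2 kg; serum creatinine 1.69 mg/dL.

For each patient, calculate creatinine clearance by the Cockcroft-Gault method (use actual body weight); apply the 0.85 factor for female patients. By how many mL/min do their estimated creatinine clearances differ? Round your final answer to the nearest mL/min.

61 mL/min

Patient 1: CrCl = (140 − 84) × 107.8 / (72 × 2.5) × 0.85 = 6036.8 / 180.00 × 0.85 ≈ 28.5 mL/min
Patient 2: CrCl = (140 − 35) × 122.2 / (72 × 1.69) × 0.85 = 12831.0 / 121.68 × 0.85 ≈ 89.6 mL/min
|28.5 − 89.6| = 61.1 mL/min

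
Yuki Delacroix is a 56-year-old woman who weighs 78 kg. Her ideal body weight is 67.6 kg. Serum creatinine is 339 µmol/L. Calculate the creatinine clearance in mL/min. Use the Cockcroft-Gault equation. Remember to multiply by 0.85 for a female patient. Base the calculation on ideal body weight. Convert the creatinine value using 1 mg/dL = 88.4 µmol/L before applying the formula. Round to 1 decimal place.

17.5 mL/min

SCr = 339 / 88.4 = 3.835 mg/dL
CrCl = (140 − 56) × 67.6 / (72 × 3.835) × 0.85 = 5678.4 / 276.12 × 0.85 ≈ 17.5 mL/min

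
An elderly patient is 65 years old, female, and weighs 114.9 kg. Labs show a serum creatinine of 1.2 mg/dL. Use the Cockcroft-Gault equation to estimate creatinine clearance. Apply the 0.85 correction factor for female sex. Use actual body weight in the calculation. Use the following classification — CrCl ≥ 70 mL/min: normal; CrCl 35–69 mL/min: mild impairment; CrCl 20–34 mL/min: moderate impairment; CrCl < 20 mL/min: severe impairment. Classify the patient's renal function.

CrCl = (140 − 65) × 114.9 / (72 × 1.2) × 0.85 = 8617.5 / 86.40 × 0.85 ≈ 84.8 mL/min
85 mL/min falls in the 'normal' range.

normal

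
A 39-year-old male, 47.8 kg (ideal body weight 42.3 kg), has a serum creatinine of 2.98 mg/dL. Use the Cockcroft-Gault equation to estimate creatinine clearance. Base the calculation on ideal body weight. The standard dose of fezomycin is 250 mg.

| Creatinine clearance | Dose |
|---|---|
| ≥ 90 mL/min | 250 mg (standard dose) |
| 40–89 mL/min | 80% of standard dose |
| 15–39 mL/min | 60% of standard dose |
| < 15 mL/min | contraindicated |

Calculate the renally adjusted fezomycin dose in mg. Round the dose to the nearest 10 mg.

150 mg

CrCl = (140 − 39) × 42.3 / (72 × 2.98) = 4272.3 / 214.56 ≈ 19.9 mL/min
CrCl ≈ 20 mL/min → bracket 15–39 mL/min.
60% of 250 mg = 150 mg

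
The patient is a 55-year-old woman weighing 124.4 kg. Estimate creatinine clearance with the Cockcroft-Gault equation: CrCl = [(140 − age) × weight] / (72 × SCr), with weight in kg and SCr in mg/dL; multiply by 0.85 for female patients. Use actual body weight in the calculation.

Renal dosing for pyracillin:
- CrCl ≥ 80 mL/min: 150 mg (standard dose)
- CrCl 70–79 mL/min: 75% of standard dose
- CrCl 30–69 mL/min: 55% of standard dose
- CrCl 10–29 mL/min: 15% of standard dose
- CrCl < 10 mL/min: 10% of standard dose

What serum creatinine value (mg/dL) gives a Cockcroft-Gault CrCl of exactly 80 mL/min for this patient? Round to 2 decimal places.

Standard dose requires CrCl ≥ 80 mL/min.
Set (140 − 55) × 124.4 × 0.85 / (72 × SCr) = 80
SCr = (140 − 55) × 124.4 × 0.85 / (72 × 80) = 1.560 mg/dL

1.56 mg/dL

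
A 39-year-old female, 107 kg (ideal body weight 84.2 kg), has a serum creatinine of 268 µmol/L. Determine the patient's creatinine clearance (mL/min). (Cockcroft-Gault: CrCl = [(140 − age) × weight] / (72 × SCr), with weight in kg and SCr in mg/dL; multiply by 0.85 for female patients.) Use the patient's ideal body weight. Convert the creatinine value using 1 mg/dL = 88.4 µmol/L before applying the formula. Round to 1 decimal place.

SCr = 268 / 88.4 = 3.032 mg/dL
CrCl = (140 − 39) × 84.2 / (72 × 3.032) × 0.85 = 8504.2 / 218.30 × 0.85 ≈ 33.1 mL/min

33.1 mL/min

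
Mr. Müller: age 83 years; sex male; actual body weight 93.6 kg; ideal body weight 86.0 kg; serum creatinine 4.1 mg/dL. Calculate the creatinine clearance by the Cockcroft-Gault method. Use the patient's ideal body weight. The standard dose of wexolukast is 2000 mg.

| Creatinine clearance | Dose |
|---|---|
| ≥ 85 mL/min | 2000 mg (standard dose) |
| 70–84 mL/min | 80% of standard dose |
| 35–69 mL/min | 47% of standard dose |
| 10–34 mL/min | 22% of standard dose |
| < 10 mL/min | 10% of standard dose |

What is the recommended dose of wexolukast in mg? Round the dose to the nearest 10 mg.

440 mg

CrCl = (140 − 83) × 86 / (72 × 4.1) = 4902.0 / 295.20 ≈ 16.6 mL/min
CrCl ≈ 17 mL/min → bracket 10–34 mL/min.
22% of 2000 mg = 440 mg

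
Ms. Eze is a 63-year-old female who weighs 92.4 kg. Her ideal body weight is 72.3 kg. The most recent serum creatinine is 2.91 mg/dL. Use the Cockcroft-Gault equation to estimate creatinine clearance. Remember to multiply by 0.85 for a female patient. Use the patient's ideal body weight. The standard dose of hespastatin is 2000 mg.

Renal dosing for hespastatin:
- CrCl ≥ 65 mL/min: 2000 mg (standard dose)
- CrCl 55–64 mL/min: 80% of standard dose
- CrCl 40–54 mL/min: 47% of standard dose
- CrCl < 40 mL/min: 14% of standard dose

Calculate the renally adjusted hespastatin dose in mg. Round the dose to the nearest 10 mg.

CrCl = (140 − 63) × 72.3 / (72 × 2.91) × 0.85 = 5567.1 / 209.52 × 0.85 ≈ 22.6 mL/min
CrCl ≈ 23 mL/min → bracket < 40 mL/min.
14% of 2000 mg = 280 mg

280 mg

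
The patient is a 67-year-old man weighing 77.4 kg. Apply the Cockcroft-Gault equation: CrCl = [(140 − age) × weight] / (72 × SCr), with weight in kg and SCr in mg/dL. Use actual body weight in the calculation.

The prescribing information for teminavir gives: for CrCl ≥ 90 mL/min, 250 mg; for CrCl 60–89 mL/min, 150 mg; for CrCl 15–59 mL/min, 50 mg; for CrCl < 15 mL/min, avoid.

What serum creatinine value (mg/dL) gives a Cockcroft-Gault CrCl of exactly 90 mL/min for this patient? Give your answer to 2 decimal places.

0.87 mg/dL

Standard dose requires CrCl ≥ 90 mL/min.
Set (140 − 67) × 77.4 / (72 × SCr) = 90
SCr = (140 − 67) × 77.4 / (72 × 90) = 0.872 mg/dL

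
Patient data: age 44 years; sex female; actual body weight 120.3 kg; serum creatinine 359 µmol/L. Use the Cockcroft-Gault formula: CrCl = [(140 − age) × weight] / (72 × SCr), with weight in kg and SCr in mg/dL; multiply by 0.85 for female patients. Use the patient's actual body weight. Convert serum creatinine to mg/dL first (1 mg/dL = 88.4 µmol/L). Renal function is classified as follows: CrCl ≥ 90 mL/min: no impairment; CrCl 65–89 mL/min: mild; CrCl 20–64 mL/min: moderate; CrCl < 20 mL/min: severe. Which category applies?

SCr = 359 / 88.4 = 4.061 mg/dL
CrCl = (140 − 44) × 120.3 / (72 × 4.061) × 0.85 = 11548.8 / 292.39 × 0.85 ≈ 33.6 mL/min
34 mL/min falls in the 'moderate' range.

moderate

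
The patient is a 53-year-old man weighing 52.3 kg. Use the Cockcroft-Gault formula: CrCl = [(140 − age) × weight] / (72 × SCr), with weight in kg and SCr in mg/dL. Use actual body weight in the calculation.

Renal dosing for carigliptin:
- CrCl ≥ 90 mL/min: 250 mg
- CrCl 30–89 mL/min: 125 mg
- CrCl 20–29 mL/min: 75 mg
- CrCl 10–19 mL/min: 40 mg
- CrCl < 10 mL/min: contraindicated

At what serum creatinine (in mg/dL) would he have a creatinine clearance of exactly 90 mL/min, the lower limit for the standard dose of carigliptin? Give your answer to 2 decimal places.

0.70 mg/dL

Standard dose requires CrCl ≥ 90 mL/min.
Set (140 − 53) × 52.3 / (72 × SCr) = 90
SCr = (140 − 53) × 52.3 / (72 × 90) = 0.702 mg/dL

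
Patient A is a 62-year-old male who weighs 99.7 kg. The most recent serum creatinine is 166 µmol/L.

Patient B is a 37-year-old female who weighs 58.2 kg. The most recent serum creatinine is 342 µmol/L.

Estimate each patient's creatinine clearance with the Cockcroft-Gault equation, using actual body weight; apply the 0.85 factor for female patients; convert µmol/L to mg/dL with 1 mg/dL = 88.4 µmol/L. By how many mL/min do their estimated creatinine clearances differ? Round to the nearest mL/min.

Patient A: SCr = 166 / 88.4 = 1.878 mg/dL
Patient A: CrCl = (140 − 62) × 99.7 / (72 × 1.878) = 7776.6 / 135.22 ≈ 57.5 mL/min
Patient B: SCr = 342 / 88.4 = 3.869 mg/dL
Patient B: CrCl = (140 − 37) × 58.2 / (72 × 3.869) × 0.85 = 5994.6 / 278.57 × 0.85 ≈ 18.3 mL/min
|57.5 − 18.3| = 39.2 mL/min

39 mL/min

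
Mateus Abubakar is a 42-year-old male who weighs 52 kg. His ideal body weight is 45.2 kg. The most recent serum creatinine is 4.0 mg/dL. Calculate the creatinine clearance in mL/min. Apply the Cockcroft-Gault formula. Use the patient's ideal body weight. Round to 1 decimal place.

15.4 mL/min

CrCl = (140 − 42) × 45.2 / (72 × 4) = 4429.6 / 288.00 ≈ 15.4 mL/min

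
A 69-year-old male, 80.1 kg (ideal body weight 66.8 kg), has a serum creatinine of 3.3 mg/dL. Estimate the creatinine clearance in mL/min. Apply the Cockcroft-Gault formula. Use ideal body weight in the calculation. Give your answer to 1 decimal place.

CrCl = (140 − 69) × 66.8 / (72 × 3.3) = 4742.8 / 237.60 ≈ 20.0 mL/min

20.0 mL/min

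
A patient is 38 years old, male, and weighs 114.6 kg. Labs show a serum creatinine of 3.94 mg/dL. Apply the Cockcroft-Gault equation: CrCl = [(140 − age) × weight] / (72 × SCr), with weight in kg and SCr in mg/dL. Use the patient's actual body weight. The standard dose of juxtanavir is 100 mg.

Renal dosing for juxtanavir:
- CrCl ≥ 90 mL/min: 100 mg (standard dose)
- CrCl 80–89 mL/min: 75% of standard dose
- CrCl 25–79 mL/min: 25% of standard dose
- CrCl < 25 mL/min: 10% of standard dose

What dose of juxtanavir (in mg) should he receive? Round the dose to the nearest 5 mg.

25 mg

CrCl = (140 − 38) × 114.6 / (72 × 3.94) = 11689.2 / 283.68 ≈ 41.2 mL/min
CrCl ≈ 41 mL/min → bracket 25–79 mL/min.
25% of 100 mg = 25 mg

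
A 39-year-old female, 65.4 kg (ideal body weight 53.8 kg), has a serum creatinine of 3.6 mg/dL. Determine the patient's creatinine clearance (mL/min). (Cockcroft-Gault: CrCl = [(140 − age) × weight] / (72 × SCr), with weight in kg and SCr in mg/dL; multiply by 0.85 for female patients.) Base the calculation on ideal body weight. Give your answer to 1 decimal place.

17.8 mL/min

CrCl = (140 − 39) × 53.8 / (72 × 3.6) × 0.85 = 5433.8 / 259.20 × 0.85 ≈ 17.8 mL/min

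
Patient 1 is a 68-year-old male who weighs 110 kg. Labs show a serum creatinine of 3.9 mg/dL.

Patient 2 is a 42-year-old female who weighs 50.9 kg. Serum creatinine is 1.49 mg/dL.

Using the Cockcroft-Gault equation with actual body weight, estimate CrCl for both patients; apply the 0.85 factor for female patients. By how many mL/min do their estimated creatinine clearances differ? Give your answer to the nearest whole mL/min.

11 mL/min

Patient 1: CrCl = (140 − 68) × 110 / (72 × 3.9) = 7920.0 / 280.80 ≈ 28.2 mL/min
Patient 2: CrCl = (140 − 42) × 50.9 / (72 × 1.49) × 0.85 = 4988.2 / 107.28 × 0.85 ≈ 39.5 mL/min
|28.2 − 39.5| = 11.3 mL/min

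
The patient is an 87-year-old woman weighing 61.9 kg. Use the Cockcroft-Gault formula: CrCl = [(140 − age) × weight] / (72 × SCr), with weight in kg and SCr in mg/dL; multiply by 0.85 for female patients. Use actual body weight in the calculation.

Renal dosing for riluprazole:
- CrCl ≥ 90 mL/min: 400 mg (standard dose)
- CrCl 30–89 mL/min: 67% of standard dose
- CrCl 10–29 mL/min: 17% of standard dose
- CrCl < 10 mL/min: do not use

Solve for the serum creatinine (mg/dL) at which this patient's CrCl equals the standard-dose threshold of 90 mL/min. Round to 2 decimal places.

0.43 mg/dL

Standard dose requires CrCl ≥ 90 mL/min.
Set (140 − 87) × 61.9 × 0.85 / (72 × SCr) = 90
SCr = (140 − 87) × 61.9 × 0.85 / (72 × 90) = 0.430 mg/dL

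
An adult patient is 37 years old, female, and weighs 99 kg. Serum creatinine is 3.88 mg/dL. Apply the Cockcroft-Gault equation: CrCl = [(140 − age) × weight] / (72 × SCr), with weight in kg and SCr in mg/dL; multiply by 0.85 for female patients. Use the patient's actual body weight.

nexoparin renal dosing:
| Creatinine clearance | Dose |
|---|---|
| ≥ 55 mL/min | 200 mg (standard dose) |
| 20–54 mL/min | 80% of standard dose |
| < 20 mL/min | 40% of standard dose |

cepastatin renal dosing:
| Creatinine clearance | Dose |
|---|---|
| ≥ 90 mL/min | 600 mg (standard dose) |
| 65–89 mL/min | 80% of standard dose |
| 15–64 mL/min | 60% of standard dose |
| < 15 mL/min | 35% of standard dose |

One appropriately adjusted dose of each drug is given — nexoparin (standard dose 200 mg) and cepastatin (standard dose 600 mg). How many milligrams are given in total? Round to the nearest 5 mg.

CrCl = (140 − 37) × 99 / (72 × 3.88) × 0.85 = 10197.0 / 279.36 × 0.85 ≈ 31.0 mL/min
CrCl ≈ 31 mL/min.
nexoparin: 20–54 mL/min → 80% of 200 mg = 160 mg.
cepastatin: 15–64 mL/min → 60% of 600 mg = 360 mg.
Total = 160 + 360 = 520 mg.

520 mg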